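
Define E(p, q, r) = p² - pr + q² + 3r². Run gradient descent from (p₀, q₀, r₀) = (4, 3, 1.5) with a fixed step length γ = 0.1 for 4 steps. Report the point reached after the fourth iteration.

∇E = (2p - r, 2q, -p + 6r)
Step 1: at (4, 3, 1.5), ∇E = (6.5, 6, 5) → (4, 3, 1.5) − 0.1·(6.5, 6, 5) = (3.35, 2.4, 1)
Step 2: at (3.35, 2.4, 1), ∇E = (5.7, 4.8, 2.65) → (3.35, 2.4, 1) − 0.1·(5.7, 4.8, 2.65) = (2.78, 1.92, 0.735)
Step 3: at (2.78, 1.92, 0.735), ∇E = (4.825, 3.84, 1.63) → (2.78, 1.92, 0.735) − 0.1·(4.825, 3.84, 1.63) = (2.2975, 1.536, 0.572)
Step 4: at (2.2975, 1.536, 0.572), ∇E = (4.023, 3.072, 1.1345) → (2.2975, 1.536, 0.572) − 0.1·(4.023, 3.072, 1.1345) = (1.8952, 1.2288, 0.45855)

(1.8952, 1.2288, 0.45855)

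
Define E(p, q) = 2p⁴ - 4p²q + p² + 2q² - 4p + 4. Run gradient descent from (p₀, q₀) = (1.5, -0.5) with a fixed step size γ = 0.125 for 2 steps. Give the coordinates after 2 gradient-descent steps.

(12.0625, 3.5625)

∇E = (8p³ - 8pq + 2p - 4, -4p² + 4q)
Step 1: at (1.5, -0.5), ∇E = (32, -11) → (1.5, -0.5) − 0.125·(32, -11) = (-2.5, 0.875)
Step 2: at (-2.5, 0.875), ∇E = (-116.5, -21.5) → (-2.5, 0.875) − 0.125·(-116.5, -21.5) = (12.0625, 3.5625)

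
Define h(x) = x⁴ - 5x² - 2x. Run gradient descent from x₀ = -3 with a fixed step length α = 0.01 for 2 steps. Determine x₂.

h′(x) = 4x³ - 10x - 2
Step 1: h′(-3) = -80; x₁ = -3 − 0.01·(-80) = -2.2
Step 2: h′(-2.2) = -22.592; x₂ = -2.2 − 0.01·(-22.592) = -1.97408

-1.97408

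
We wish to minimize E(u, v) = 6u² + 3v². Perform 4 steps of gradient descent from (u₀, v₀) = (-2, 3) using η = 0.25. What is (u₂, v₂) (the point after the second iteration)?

(-8, 0.75)

∇E = (12u, 6v)
(u₁, v₁) = (-2, 3) − 0.25·(-24, 18) = (4, -1.5)
(u₂, v₂) = (4, -1.5) − 0.25·(48, -9) = (-8, 0.75)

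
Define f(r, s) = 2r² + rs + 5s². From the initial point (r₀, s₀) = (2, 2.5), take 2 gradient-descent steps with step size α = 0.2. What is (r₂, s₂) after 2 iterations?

(0.56, 2.92)

∇f = (4r + s, r + 10s)
(r₁, s₁) = (2, 2.5) − 0.2·(10.5, 27) = (-0.1, -2.9)
(r₂, s₂) = (-0.1, -2.9) − 0.2·(-3.3, -29.1) = (0.56, 2.92)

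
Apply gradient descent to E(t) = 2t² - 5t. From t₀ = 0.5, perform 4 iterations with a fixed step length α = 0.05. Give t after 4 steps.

0.9428

E′(t) = 4t - 5
Step 1: E′(0.5) = -3; t₁ = 0.5 − 0.05·(-3) = 0.65
Step 2: E′(0.65) = -2.4; t₂ = 0.65 − 0.05·(-2.4) = 0.77
Step 3: E′(0.77) = -1.92; t₃ = 0.77 − 0.05·(-1.92) = 0.866
Step 4: E′(0.866) = -1.536; t₄ = 0.866 − 0.05·(-1.536) = 0.9428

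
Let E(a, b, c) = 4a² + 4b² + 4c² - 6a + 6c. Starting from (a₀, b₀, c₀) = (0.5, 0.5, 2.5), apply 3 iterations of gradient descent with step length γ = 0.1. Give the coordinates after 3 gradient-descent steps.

(0.748, 0.004, -0.724)

∇E = (8a - 6, 8b, 8c + 6)
Step 1: at (0.5, 0.5, 2.5), ∇E = (-2, 4, 26) → (0.5, 0.5, 2.5) − 0.1·(-2, 4, 26) = (0.7, 0.1, -0.1)
Step 2: at (0.7, 0.1, -0.1), ∇E = (-0.4, 0.8, 5.2) → (0.7, 0.1, -0.1) − 0.1·(-0.4, 0.8, 5.2) = (0.74, 0.02, -0.62)
Step 3: at (0.74, 0.02, -0.62), ∇E = (-0.08, 0.16, 1.04) → (0.74, 0.02, -0.62) − 0.1·(-0.08, 0.16, 1.04) = (0.748, 0.004, -0.724)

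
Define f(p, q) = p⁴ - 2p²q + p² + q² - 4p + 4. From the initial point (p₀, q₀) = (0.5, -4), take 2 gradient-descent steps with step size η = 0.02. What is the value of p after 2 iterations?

0.33015848

∇f = (4p³ - 4pq + 2p - 4, -2p² + 2q)
Step 1: at (0.5, -4), ∇f = (5.5, -8.5) → (0.5, -4) − 0.02·(5.5, -8.5) = (0.39, -3.83)
Step 2: at (0.39, -3.83), ∇f = (2.992076, -7.9642) → (0.39, -3.83) − 0.02·(2.992076, -7.9642) = (0.33015848, -3.670716)
p = 0.33015848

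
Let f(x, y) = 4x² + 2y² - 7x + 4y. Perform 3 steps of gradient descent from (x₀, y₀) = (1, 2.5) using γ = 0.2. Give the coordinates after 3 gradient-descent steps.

∇f = (8x - 7, 4y + 4)
Step 1: at (1, 2.5), ∇f = (1, 14) → (1, 2.5) − 0.2·(1, 14) = (0.8, -0.3)
Step 2: at (0.8, -0.3), ∇f = (-0.6, 2.8) → (0.8, -0.3) − 0.2·(-0.6, 2.8) = (0.92, -0.86)
Step 3: at (0.92, -0.86), ∇f = (0.36, 0.56) → (0.92, -0.86) − 0.2·(0.36, 0.56) = (0.848, -0.972)

(0.848, -0.972)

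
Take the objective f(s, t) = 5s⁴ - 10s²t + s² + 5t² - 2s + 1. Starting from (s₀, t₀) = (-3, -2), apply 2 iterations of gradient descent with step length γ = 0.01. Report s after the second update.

-7.0032064

∇f = (20s³ - 20st + 2s - 2, -10s² + 10t)
Step 1: at (-3, -2), ∇f = (-668, -110) → (-3, -2) − 0.01·(-668, -110) = (3.68, -0.9)
Step 2: at (3.68, -0.9), ∇f = (1068.32064, -144.424) → (3.68, -0.9) − 0.01·(1068.32064, -144.424) = (-7.0032064, 0.54424)
s = -7.0032064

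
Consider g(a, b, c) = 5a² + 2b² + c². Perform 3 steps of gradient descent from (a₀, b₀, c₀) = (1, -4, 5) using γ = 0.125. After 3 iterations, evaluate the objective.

4.95068359375

∇g = (10a, 4b, 2c)
Step 1: at (1, -4, 5), ∇g = (10, -16, 10) → (1, -4, 5) − 0.125·(10, -16, 10) = (-0.25, -2, 3.75)
Step 2: at (-0.25, -2, 3.75), ∇g = (-2.5, -8, 7.5) → (-0.25, -2, 3.75) − 0.125·(-2.5, -8, 7.5) = (0.0625, -1, 2.8125)
Step 3: at (0.0625, -1, 2.8125), ∇g = (0.625, -4, 5.625) → (0.0625, -1, 2.8125) − 0.125·(0.625, -4, 5.625) = (-0.015625, -0.5, 2.109375)
g(-0.015625, -0.5, 2.109375) = 4.95068359375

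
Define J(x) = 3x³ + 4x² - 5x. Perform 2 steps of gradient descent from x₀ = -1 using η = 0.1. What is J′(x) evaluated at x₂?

-4.523776

J′(x) = 9x² + 8x - 5
Step 1: J′(-1) = -4; x₁ = -1 − 0.1·(-4) = -0.6
Step 2: J′(-0.6) = -6.56; x₂ = -0.6 − 0.1·(-6.56) = 0.056
J′(x) at (0.056) = -4.523776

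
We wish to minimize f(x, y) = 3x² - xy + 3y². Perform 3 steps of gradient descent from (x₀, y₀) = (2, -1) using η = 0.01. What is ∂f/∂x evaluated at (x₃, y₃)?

10.589186

∇f = (6x - y, -x + 6y)
Step 1: at (2, -1), ∇f = (13, -8) → (2, -1) − 0.01·(13, -8) = (1.87, -0.92)
Step 2: at (1.87, -0.92), ∇f = (12.14, -7.39) → (1.87, -0.92) − 0.01·(12.14, -7.39) = (1.7486, -0.8461)
Step 3: at (1.7486, -0.8461), ∇f = (11.3377, -6.8252) → (1.7486, -0.8461) − 0.01·(11.3377, -6.8252) = (1.635223, -0.777848)
∂f/∂x at (1.635223, -0.777848) = 10.589186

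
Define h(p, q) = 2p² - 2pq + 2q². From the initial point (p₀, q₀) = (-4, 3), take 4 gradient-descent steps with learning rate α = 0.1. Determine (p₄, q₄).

∇h = (4p - 2q, -2p + 4q)
(p₁, q₁) = (-4, 3) − 0.1·(-22, 20) = (-1.8, 1)
(p₂, q₂) = (-1.8, 1) − 0.1·(-9.2, 7.6) = (-0.88, 0.24)
(p₃, q₃) = (-0.88, 0.24) − 0.1·(-4, 2.72) = (-0.48, -0.032)
(p₄, q₄) = (-0.48, -0.032) − 0.1·(-1.856, 0.832) = (-0.2944, -0.1152)

(-0.2944, -0.1152)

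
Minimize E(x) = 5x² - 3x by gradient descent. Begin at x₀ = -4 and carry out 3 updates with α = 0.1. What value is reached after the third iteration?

E′(x) = 10x - 3
Step 1: E′(-4) = -43; x₁ = -4 − 0.1·(-43) = 0.3
Step 2: E′(0.3) = 0; x₂ = 0.3 − 0.1·0 = 0.3
Step 3: E′(0.3) = 0; x₃ = 0.3 − 0.1·0 = 0.3

0.3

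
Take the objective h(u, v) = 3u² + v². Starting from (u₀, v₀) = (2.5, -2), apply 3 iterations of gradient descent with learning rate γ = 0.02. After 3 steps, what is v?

∇h = (6u, 2v)
(u₁, v₁) = (2.5, -2) − 0.02·(15, -4) = (2.2, -1.92)
(u₂, v₂) = (2.2, -1.92) − 0.02·(13.2, -3.84) = (1.936, -1.8432)
(u₃, v₃) = (1.936, -1.8432) − 0.02·(11.616, -3.6864) = (1.70368, -1.769472)
v = -1.769472

-1.769472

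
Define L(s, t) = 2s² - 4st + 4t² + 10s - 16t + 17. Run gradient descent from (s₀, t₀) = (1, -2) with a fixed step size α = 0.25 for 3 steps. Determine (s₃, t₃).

(-10, 16)

∇L = (4s - 4t + 10, -4s + 8t - 16)
(s₁, t₁) = (1, -2) − 0.25·(22, -36) = (-4.5, 7)
(s₂, t₂) = (-4.5, 7) − 0.25·(-36, 58) = (4.5, -7.5)
(s₃, t₃) = (4.5, -7.5) − 0.25·(58, -94) = (-10, 16)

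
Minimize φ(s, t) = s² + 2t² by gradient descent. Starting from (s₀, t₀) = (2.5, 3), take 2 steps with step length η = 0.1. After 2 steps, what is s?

∇φ = (2s, 4t)
Step 1: at (2.5, 3), ∇φ = (5, 12) → (2.5, 3) − 0.1·(5, 12) = (2, 1.8)
Step 2: at (2, 1.8), ∇φ = (4, 7.2) → (2, 1.8) − 0.1·(4, 7.2) = (1.6, 1.08)
s = 1.6

1.6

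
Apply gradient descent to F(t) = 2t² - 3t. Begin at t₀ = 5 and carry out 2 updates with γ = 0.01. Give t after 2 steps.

F′(t) = 4t - 3
Step 1: F′(5) = 17; t₁ = 5 − 0.01·17 = 4.83
Step 2: F′(4.83) = 16.32; t₂ = 4.83 − 0.01·16.32 = 4.6668

4.6668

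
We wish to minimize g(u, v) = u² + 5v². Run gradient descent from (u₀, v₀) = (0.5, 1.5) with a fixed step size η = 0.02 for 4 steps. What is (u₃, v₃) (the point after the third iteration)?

∇g = (2u, 10v)
(u₁, v₁) = (0.5, 1.5) − 0.02·(1, 15) = (0.48, 1.2)
(u₂, v₂) = (0.48, 1.2) − 0.02·(0.96, 12) = (0.4608, 0.96)
(u₃, v₃) = (0.4608, 0.96) − 0.02·(0.9216, 9.6) = (0.442368, 0.768)

(0.442368, 0.768)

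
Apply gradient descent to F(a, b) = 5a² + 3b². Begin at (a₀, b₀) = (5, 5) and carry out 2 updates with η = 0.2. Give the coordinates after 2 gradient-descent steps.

(5, 0.2)

∇F = (10a, 6b)
(a₁, b₁) = (5, 5) − 0.2·(50, 30) = (-5, -1)
(a₂, b₂) = (-5, -1) − 0.2·(-50, -6) = (5, 0.2)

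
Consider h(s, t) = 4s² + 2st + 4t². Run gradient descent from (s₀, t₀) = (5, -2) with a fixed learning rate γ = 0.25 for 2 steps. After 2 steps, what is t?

2.5

∇h = (8s + 2t, 2s + 8t)
Step 1: at (5, -2), ∇h = (36, -6) → (5, -2) − 0.25·(36, -6) = (-4, -0.5)
Step 2: at (-4, -0.5), ∇h = (-33, -12) → (-4, -0.5) − 0.25·(-33, -12) = (4.25, 2.5)
t = 2.5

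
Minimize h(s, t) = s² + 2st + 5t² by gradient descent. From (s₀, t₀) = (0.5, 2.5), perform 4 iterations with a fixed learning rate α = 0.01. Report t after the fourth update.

1.61210624

∇h = (2s + 2t, 2s + 10t)
Step 1: at (0.5, 2.5), ∇h = (6, 26) → (0.5, 2.5) − 0.01·(6, 26) = (0.44, 2.24)
Step 2: at (0.44, 2.24), ∇h = (5.36, 23.28) → (0.44, 2.24) − 0.01·(5.36, 23.28) = (0.3864, 2.0072)
Step 3: at (0.3864, 2.0072), ∇h = (4.7872, 20.8448) → (0.3864, 2.0072) − 0.01·(4.7872, 20.8448) = (0.338528, 1.798752)
Step 4: at (0.338528, 1.798752), ∇h = (4.27456, 18.664576) → (0.338528, 1.798752) − 0.01·(4.27456, 18.664576) = (0.2957824, 1.61210624)
t = 1.61210624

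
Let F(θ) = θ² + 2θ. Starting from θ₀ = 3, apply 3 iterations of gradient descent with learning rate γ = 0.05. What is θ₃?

1.916

F′(θ) = 2θ + 2
θ₁ = 3 − 0.05·8 = 2.6
θ₂ = 2.6 − 0.05·7.2 = 2.24
θ₃ = 2.24 − 0.05·6.48 = 1.916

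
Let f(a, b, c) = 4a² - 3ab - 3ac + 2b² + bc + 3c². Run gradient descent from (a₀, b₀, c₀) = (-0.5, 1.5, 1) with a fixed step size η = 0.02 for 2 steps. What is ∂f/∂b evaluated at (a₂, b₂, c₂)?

5.7362

∇f = (8a - 3b - 3c, -3a + 4b + c, -3a + b + 6c)
Step 1: at (-0.5, 1.5, 1), ∇f = (-11.5, 8.5, 9) → (-0.5, 1.5, 1) − 0.02·(-11.5, 8.5, 9) = (-0.27, 1.33, 0.82)
Step 2: at (-0.27, 1.33, 0.82), ∇f = (-8.61, 6.95, 7.06) → (-0.27, 1.33, 0.82) − 0.02·(-8.61, 6.95, 7.06) = (-0.0978, 1.191, 0.6788)
∂f/∂b at (-0.0978, 1.191, 0.6788) = 5.7362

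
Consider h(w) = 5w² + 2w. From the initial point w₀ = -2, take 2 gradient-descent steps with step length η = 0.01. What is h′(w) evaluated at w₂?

h′(w) = 10w + 2
w₁ = -2 − 0.01·(-18) = -1.82
w₂ = -1.82 − 0.01·(-16.2) = -1.658
h′(w) at (-1.658) = -14.58

-14.58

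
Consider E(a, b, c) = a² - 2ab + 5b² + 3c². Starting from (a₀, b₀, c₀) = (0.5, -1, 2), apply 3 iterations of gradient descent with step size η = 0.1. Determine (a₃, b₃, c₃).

(0.152, 0.036, 0.128)

∇E = (2a - 2b, -2a + 10b, 6c)
(a₁, b₁, c₁) = (0.5, -1, 2) − 0.1·(3, -11, 12) = (0.2, 0.1, 0.8)
(a₂, b₂, c₂) = (0.2, 0.1, 0.8) − 0.1·(0.2, 0.6, 4.8) = (0.18, 0.04, 0.32)
(a₃, b₃, c₃) = (0.18, 0.04, 0.32) − 0.1·(0.28, 0.04, 1.92) = (0.152, 0.036, 0.128)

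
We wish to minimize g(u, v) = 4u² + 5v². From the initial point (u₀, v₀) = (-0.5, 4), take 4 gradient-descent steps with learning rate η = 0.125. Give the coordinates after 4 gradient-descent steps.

∇g = (8u, 10v)
Step 1: at (-0.5, 4), ∇g = (-4, 40) → (-0.5, 4) − 0.125·(-4, 40) = (0, -1)
Step 2: at (0, -1), ∇g = (0, -10) → (0, -1) − 0.125·(0, -10) = (0, 0.25)
Step 3: at (0, 0.25), ∇g = (0, 2.5) → (0, 0.25) − 0.125·(0, 2.5) = (0, -0.0625)
Step 4: at (0, -0.0625), ∇g = (0, -0.625) → (0, -0.0625) − 0.125·(0, -0.625) = (0, 0.015625)

(0, 0.015625)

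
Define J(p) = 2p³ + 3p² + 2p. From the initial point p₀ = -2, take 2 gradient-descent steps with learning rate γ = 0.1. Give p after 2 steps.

J′(p) = 6p² + 6p + 2
Step 1: J′(-2) = 14; p₁ = -2 − 0.1·14 = -3.4
Step 2: J′(-3.4) = 50.96; p₂ = -3.4 − 0.1·50.96 = -8.496

-8.496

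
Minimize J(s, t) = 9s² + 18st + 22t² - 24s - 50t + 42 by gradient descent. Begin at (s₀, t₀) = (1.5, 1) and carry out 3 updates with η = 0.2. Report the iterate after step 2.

∇J = (18s + 18t - 24, 18s + 44t - 50)
Step 1: at (1.5, 1), ∇J = (21, 21) → (1.5, 1) − 0.2·(21, 21) = (-2.7, -3.2)
Step 2: at (-2.7, -3.2), ∇J = (-130.2, -239.4) → (-2.7, -3.2) − 0.2·(-130.2, -239.4) = (23.34, 44.68)

(23.34, 44.68)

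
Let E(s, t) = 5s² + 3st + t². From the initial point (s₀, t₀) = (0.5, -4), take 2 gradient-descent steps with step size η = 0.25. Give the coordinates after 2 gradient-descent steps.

∇E = (10s + 3t, 3s + 2t)
(s₁, t₁) = (0.5, -4) − 0.25·(-7, -6.5) = (2.25, -2.375)
(s₂, t₂) = (2.25, -2.375) − 0.25·(15.375, 2) = (-1.59375, -2.875)

(-1.59375, -2.875)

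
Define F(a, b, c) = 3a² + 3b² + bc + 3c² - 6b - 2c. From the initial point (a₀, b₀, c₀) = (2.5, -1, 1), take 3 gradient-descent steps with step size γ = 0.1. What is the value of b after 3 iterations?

0.781

∇F = (6a, 6b + c - 6, b + 6c - 2)
(a₁, b₁, c₁) = (2.5, -1, 1) − 0.1·(15, -11, 3) = (1, 0.1, 0.7)
(a₂, b₂, c₂) = (1, 0.1, 0.7) − 0.1·(6, -4.7, 2.3) = (0.4, 0.57, 0.47)
(a₃, b₃, c₃) = (0.4, 0.57, 0.47) − 0.1·(2.4, -2.11, 1.39) = (0.16, 0.781, 0.331)
b = 0.781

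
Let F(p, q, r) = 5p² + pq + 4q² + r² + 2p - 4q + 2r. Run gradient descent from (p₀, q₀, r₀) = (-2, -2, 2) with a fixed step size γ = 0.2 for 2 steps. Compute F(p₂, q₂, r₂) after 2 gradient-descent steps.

47.36

∇F = (10p + q + 2, p + 8q - 4, 2r + 2)
Step 1: at (-2, -2, 2), ∇F = (-20, -22, 6) → (-2, -2, 2) − 0.2·(-20, -22, 6) = (2, 2.4, 0.8)
Step 2: at (2, 2.4, 0.8), ∇F = (24.4, 17.2, 3.6) → (2, 2.4, 0.8) − 0.2·(24.4, 17.2, 3.6) = (-2.88, -1.04, 0.08)
F(-2.88, -1.04, 0.08) = 47.36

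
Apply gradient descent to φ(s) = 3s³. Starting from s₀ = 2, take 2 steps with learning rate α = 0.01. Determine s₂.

1.397936

φ′(s) = 9s²
s₁ = 2 − 0.01·36 = 1.64
s₂ = 1.64 − 0.01·24.2064 = 1.397936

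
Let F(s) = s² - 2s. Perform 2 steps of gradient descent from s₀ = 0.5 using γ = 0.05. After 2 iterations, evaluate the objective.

-0.835975

F′(s) = 2s - 2
s₁ = 0.5 − 0.05·(-1) = 0.55
s₂ = 0.55 − 0.05·(-0.9) = 0.595
F(0.595) = -0.835975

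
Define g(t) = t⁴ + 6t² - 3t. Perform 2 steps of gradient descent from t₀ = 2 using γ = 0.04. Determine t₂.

g′(t) = 4t³ + 12t - 3
Step 1: g′(2) = 53; t₁ = 2 − 0.04·53 = -0.12
Step 2: g′(-0.12) = -4.446912; t₂ = -0.12 − 0.04·(-4.446912) = 0.05787648

0.05787648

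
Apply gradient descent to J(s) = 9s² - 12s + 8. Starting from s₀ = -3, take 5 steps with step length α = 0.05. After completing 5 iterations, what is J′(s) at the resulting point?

J′(s) = 18s - 12
Step 1: J′(-3) = -66; s₁ = -3 − 0.05·(-66) = 0.3
Step 2: J′(0.3) = -6.6; s₂ = 0.3 − 0.05·(-6.6) = 0.63
Step 3: J′(0.63) = -0.66; s₃ = 0.63 − 0.05·(-0.66) = 0.663
Step 4: J′(0.663) = -0.066; s₄ = 0.663 − 0.05·(-0.066) = 0.6663
Step 5: J′(0.6663) = -0.0066; s₅ = 0.6663 − 0.05·(-0.0066) = 0.66663
J′(s) at (0.66663) = -0.00066

-0.00066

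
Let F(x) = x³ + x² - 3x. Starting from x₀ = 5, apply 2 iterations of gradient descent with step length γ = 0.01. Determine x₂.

F′(x) = 3x² + 2x - 3
x₁ = 5 − 0.01·82 = 4.18
x₂ = 4.18 − 0.01·57.7772 = 3.602228

3.602228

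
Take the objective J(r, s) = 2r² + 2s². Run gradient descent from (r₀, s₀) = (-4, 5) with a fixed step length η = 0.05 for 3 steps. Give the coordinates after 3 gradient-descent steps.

∇J = (4r, 4s)
(r₁, s₁) = (-4, 5) − 0.05·(-16, 20) = (-3.2, 4)
(r₂, s₂) = (-3.2, 4) − 0.05·(-12.8, 16) = (-2.56, 3.2)
(r₃, s₃) = (-2.56, 3.2) − 0.05·(-10.24, 12.8) = (-2.048, 2.56)

(-2.048, 2.56)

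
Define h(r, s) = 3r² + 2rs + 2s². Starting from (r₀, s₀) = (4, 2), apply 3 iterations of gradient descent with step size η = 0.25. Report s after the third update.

∇h = (6r + 2s, 2r + 4s)
Step 1: at (4, 2), ∇h = (28, 16) → (4, 2) − 0.25·(28, 16) = (-3, -2)
Step 2: at (-3, -2), ∇h = (-22, -14) → (-3, -2) − 0.25·(-22, -14) = (2.5, 1.5)
Step 3: at (2.5, 1.5), ∇h = (18, 11) → (2.5, 1.5) − 0.25·(18, 11) = (-2, -1.25)
s = -1.25

-1.25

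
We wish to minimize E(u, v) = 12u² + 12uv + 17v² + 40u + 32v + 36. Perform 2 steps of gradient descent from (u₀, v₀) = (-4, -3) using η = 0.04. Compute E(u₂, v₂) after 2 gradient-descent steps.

56.83301632

∇E = (24u + 12v + 40, 12u + 34v + 32)
Step 1: at (-4, -3), ∇E = (-92, -118) → (-4, -3) − 0.04·(-92, -118) = (-0.32, 1.72)
Step 2: at (-0.32, 1.72), ∇E = (52.96, 86.64) → (-0.32, 1.72) − 0.04·(52.96, 86.64) = (-2.4384, -1.7456)
E(-2.4384, -1.7456) = 56.83301632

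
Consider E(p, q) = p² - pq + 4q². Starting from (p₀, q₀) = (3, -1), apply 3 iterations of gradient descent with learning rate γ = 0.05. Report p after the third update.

∇E = (2p - q, -p + 8q)
(p₁, q₁) = (3, -1) − 0.05·(7, -11) = (2.65, -0.45)
(p₂, q₂) = (2.65, -0.45) − 0.05·(5.75, -6.25) = (2.3625, -0.1375)
(p₃, q₃) = (2.3625, -0.1375) − 0.05·(4.8625, -3.4625) = (2.119375, 0.035625)
p = 2.119375

2.119375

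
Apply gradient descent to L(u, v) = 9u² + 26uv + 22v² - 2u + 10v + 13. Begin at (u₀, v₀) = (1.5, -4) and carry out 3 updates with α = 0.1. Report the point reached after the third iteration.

∇L = (18u + 26v - 2, 26u + 44v + 10)
(u₁, v₁) = (1.5, -4) − 0.1·(-79, -127) = (9.4, 8.7)
(u₂, v₂) = (9.4, 8.7) − 0.1·(393.4, 637.2) = (-29.94, -55.02)
(u₃, v₃) = (-29.94, -55.02) − 0.1·(-1971.44, -3189.32) = (167.204, 263.912)

(167.204, 263.912)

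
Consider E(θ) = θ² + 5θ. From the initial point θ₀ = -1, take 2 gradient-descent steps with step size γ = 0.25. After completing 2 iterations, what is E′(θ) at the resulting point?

E′(θ) = 2θ + 5
θ₁ = -1 − 0.25·3 = -1.75
θ₂ = -1.75 − 0.25·1.5 = -2.125
E′(θ) at (-2.125) = 0.75

0.75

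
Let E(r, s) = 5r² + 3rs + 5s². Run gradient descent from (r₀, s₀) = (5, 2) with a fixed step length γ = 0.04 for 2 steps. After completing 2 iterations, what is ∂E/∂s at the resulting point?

5.04

∇E = (10r + 3s, 3r + 10s)
Step 1: at (5, 2), ∇E = (56, 35) → (5, 2) − 0.04·(56, 35) = (2.76, 0.6)
Step 2: at (2.76, 0.6), ∇E = (29.4, 14.28) → (2.76, 0.6) − 0.04·(29.4, 14.28) = (1.584, 0.0288)
∂E/∂s at (1.584, 0.0288) = 5.04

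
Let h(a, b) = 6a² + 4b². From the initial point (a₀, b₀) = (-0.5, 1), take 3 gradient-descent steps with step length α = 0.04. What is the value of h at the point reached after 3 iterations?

0.425125844992

∇h = (12a, 8b)
(a₁, b₁) = (-0.5, 1) − 0.04·(-6, 8) = (-0.26, 0.68)
(a₂, b₂) = (-0.26, 0.68) − 0.04·(-3.12, 5.44) = (-0.1352, 0.4624)
(a₃, b₃) = (-0.1352, 0.4624) − 0.04·(-1.6224, 3.6992) = (-0.070304, 0.314432)
h(-0.070304, 0.314432) = 0.425125844992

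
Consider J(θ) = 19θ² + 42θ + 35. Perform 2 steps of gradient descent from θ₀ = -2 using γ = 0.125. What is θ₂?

-13.6875

J′(θ) = 38θ + 42
Step 1: J′(-2) = -34; θ₁ = -2 − 0.125·(-34) = 2.25
Step 2: J′(2.25) = 127.5; θ₂ = 2.25 − 0.125·127.5 = -13.6875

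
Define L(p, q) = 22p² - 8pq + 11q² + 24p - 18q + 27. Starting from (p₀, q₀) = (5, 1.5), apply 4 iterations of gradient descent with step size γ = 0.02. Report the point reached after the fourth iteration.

(-0.31738112, 0.99364608)

∇L = (44p - 8q + 24, -8p + 22q - 18)
(p₁, q₁) = (5, 1.5) − 0.02·(232, -25) = (0.36, 2)
(p₂, q₂) = (0.36, 2) − 0.02·(23.84, 23.12) = (-0.1168, 1.5376)
(p₃, q₃) = (-0.1168, 1.5376) − 0.02·(6.56, 16.7616) = (-0.248, 1.202368)
(p₄, q₄) = (-0.248, 1.202368) − 0.02·(3.469056, 10.436096) = (-0.31738112, 0.99364608)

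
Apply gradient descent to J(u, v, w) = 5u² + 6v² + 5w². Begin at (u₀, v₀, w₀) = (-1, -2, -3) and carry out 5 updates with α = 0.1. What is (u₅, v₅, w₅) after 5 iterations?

(0, 0.00064, 0)

∇J = (10u, 12v, 10w)
(u₁, v₁, w₁) = (-1, -2, -3) − 0.1·(-10, -24, -30) = (0, 0.4, 0)
(u₂, v₂, w₂) = (0, 0.4, 0) − 0.1·(0, 4.8, 0) = (0, -0.08, 0)
(u₃, v₃, w₃) = (0, -0.08, 0) − 0.1·(0, -0.96, 0) = (0, 0.016, 0)
(u₄, v₄, w₄) = (0, 0.016, 0) − 0.1·(0, 0.192, 0) = (0, -0.0032, 0)
(u₅, v₅, w₅) = (0, -0.0032, 0) − 0.1·(0, -0.0384, 0) = (0, 0.00064, 0)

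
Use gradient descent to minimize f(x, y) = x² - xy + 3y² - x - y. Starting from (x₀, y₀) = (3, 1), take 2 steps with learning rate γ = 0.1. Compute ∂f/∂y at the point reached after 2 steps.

∇f = (2x - y - 1, -x + 6y - 1)
Step 1: at (3, 1), ∇f = (4, 2) → (3, 1) − 0.1·(4, 2) = (2.6, 0.8)
Step 2: at (2.6, 0.8), ∇f = (3.4, 1.2) → (2.6, 0.8) − 0.1·(3.4, 1.2) = (2.26, 0.68)
∂f/∂y at (2.26, 0.68) = 0.82

0.82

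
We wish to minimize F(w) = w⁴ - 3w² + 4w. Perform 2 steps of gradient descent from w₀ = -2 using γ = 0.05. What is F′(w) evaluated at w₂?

1.168216408064

F′(w) = 4w³ - 6w + 4
w₁ = -2 − 0.05·(-16) = -1.2
w₂ = -1.2 − 0.05·4.288 = -1.4144
F′(w) at (-1.4144) = 1.168216408064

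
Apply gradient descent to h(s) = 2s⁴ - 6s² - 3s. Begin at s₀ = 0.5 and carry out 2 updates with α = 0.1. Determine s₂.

1.4024

h′(s) = 8s³ - 12s - 3
s₁ = 0.5 − 0.1·(-8) = 1.3
s₂ = 1.3 − 0.1·(-1.024) = 1.4024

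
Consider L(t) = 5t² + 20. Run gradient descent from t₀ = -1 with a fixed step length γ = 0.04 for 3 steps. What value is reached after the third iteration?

-0.216

L′(t) = 10t
Step 1: L′(-1) = -10; t₁ = -1 − 0.04·(-10) = -0.6
Step 2: L′(-0.6) = -6; t₂ = -0.6 − 0.04·(-6) = -0.36
Step 3: L′(-0.36) = -3.6; t₃ = -0.36 − 0.04·(-3.6) = -0.216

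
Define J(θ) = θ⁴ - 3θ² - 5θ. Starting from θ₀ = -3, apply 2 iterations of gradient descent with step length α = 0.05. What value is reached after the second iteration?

1.453125

J′(θ) = 4θ³ - 6θ - 5
θ₁ = -3 − 0.05·(-95) = 1.75
θ₂ = 1.75 − 0.05·5.9375 = 1.453125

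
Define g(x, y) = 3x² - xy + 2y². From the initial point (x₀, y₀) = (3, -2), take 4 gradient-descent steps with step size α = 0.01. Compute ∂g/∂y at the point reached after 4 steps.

-8.66275879

∇g = (6x - y, -x + 4y)
Step 1: at (3, -2), ∇g = (20, -11) → (3, -2) − 0.01·(20, -11) = (2.8, -1.89)
Step 2: at (2.8, -1.89), ∇g = (18.69, -10.36) → (2.8, -1.89) − 0.01·(18.69, -10.36) = (2.6131, -1.7864)
Step 3: at (2.6131, -1.7864), ∇g = (17.465, -9.7587) → (2.6131, -1.7864) − 0.01·(17.465, -9.7587) = (2.43845, -1.688813)
Step 4: at (2.43845, -1.688813), ∇g = (16.319513, -9.193702) → (2.43845, -1.688813) − 0.01·(16.319513, -9.193702) = (2.27525487, -1.59687598)
∂g/∂y at (2.27525487, -1.59687598) = -8.66275879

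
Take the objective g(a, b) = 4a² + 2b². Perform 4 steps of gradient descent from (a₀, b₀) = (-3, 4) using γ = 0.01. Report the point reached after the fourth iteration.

∇g = (8a, 4b)
(a₁, b₁) = (-3, 4) − 0.01·(-24, 16) = (-2.76, 3.84)
(a₂, b₂) = (-2.76, 3.84) − 0.01·(-22.08, 15.36) = (-2.5392, 3.6864)
(a₃, b₃) = (-2.5392, 3.6864) − 0.01·(-20.3136, 14.7456) = (-2.336064, 3.538944)
(a₄, b₄) = (-2.336064, 3.538944) − 0.01·(-18.688512, 14.155776) = (-2.14917888, 3.39738624)

(-2.14917888, 3.39738624)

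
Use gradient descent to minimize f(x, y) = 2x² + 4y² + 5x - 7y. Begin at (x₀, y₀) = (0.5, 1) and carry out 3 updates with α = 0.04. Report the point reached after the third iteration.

∇f = (4x + 5, 8y - 7)
Step 1: at (0.5, 1), ∇f = (7, 1) → (0.5, 1) − 0.04·(7, 1) = (0.22, 0.96)
Step 2: at (0.22, 0.96), ∇f = (5.88, 0.68) → (0.22, 0.96) − 0.04·(5.88, 0.68) = (-0.0152, 0.9328)
Step 3: at (-0.0152, 0.9328), ∇f = (4.9392, 0.4624) → (-0.0152, 0.9328) − 0.04·(4.9392, 0.4624) = (-0.212768, 0.914304)

(-0.212768, 0.914304)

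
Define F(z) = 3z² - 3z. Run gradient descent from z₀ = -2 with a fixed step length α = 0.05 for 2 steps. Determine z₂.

F′(z) = 6z - 3
Step 1: F′(-2) = -15; z₁ = -2 − 0.05·(-15) = -1.25
Step 2: F′(-1.25) = -10.5; z₂ = -1.25 − 0.05·(-10.5) = -0.725

-0.725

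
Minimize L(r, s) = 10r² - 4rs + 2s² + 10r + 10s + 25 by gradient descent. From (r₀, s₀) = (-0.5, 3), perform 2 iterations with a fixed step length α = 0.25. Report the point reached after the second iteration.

(-15.5, 0)

∇L = (20r - 4s + 10, -4r + 4s + 10)
Step 1: at (-0.5, 3), ∇L = (-12, 24) → (-0.5, 3) − 0.25·(-12, 24) = (2.5, -3)
Step 2: at (2.5, -3), ∇L = (72, -12) → (2.5, -3) − 0.25·(72, -12) = (-15.5, 0)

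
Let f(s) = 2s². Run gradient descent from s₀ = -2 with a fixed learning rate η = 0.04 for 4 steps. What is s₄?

-0.99574272

f′(s) = 4s
s₁ = -2 − 0.04·(-8) = -1.68
s₂ = -1.68 − 0.04·(-6.72) = -1.4112
s₃ = -1.4112 − 0.04·(-5.6448) = -1.185408
s₄ = -1.185408 − 0.04·(-4.741632) = -0.99574272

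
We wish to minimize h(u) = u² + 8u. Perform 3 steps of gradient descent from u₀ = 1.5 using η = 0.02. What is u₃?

0.866048

h′(u) = 2u + 8
Step 1: h′(1.5) = 11; u₁ = 1.5 − 0.02·11 = 1.28
Step 2: h′(1.28) = 10.56; u₂ = 1.28 − 0.02·10.56 = 1.0688
Step 3: h′(1.0688) = 10.1376; u₃ = 1.0688 − 0.02·10.1376 = 0.866048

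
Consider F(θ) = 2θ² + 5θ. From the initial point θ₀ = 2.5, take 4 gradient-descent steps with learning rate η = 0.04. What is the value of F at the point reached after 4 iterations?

F′(θ) = 4θ + 5
θ₁ = 2.5 − 0.04·15 = 1.9
θ₂ = 1.9 − 0.04·12.6 = 1.396
θ₃ = 1.396 − 0.04·10.584 = 0.97264
θ₄ = 0.97264 − 0.04·8.89056 = 0.6170176
F(0.6170176) = 3.84650943741952

3.84650943741952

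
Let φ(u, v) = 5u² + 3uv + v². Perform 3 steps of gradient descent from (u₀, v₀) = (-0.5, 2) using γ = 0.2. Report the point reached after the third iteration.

(-0.592, 0.912)

∇φ = (10u + 3v, 3u + 2v)
Step 1: at (-0.5, 2), ∇φ = (1, 2.5) → (-0.5, 2) − 0.2·(1, 2.5) = (-0.7, 1.5)
Step 2: at (-0.7, 1.5), ∇φ = (-2.5, 0.9) → (-0.7, 1.5) − 0.2·(-2.5, 0.9) = (-0.2, 1.32)
Step 3: at (-0.2, 1.32), ∇φ = (1.96, 2.04) → (-0.2, 1.32) − 0.2·(1.96, 2.04) = (-0.592, 0.912)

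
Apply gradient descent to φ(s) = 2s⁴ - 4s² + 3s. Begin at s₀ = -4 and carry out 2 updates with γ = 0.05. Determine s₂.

-3100.89865

φ′(s) = 8s³ - 8s + 3
Step 1: φ′(-4) = -477; s₁ = -4 − 0.05·(-477) = 19.85
Step 2: φ′(19.85) = 62414.973; s₂ = 19.85 − 0.05·62414.973 = -3100.89865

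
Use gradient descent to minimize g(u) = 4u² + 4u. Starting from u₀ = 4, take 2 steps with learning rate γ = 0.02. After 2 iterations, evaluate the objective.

39.32758016

g′(u) = 8u + 4
Step 1: g′(4) = 36; u₁ = 4 − 0.02·36 = 3.28
Step 2: g′(3.28) = 30.24; u₂ = 3.28 − 0.02·30.24 = 2.6752
g(2.6752) = 39.32758016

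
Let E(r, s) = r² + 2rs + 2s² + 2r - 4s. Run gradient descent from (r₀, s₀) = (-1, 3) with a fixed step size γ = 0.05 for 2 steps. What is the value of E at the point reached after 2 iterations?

-5.9374

∇E = (2r + 2s + 2, 2r + 4s - 4)
Step 1: at (-1, 3), ∇E = (6, 6) → (-1, 3) − 0.05·(6, 6) = (-1.3, 2.7)
Step 2: at (-1.3, 2.7), ∇E = (4.8, 4.2) → (-1.3, 2.7) − 0.05·(4.8, 4.2) = (-1.54, 2.49)
E(-1.54, 2.49) = -5.9374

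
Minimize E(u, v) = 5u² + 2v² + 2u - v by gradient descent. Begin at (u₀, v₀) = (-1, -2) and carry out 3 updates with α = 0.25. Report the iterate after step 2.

(-2, 0.25)

∇E = (10u + 2, 4v - 1)
(u₁, v₁) = (-1, -2) − 0.25·(-8, -9) = (1, 0.25)
(u₂, v₂) = (1, 0.25) − 0.25·(12, 0) = (-2, 0.25)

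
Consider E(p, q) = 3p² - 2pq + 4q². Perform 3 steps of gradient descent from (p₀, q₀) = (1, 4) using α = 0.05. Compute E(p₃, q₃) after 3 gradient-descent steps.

∇E = (6p - 2q, -2p + 8q)
Step 1: at (1, 4), ∇E = (-2, 30) → (1, 4) − 0.05·(-2, 30) = (1.1, 2.5)
Step 2: at (1.1, 2.5), ∇E = (1.6, 17.8) → (1.1, 2.5) − 0.05·(1.6, 17.8) = (1.02, 1.61)
Step 3: at (1.02, 1.61), ∇E = (2.9, 10.84) → (1.02, 1.61) − 0.05·(2.9, 10.84) = (0.875, 1.068)
E(0.875, 1.068) = 4.990371

4.990371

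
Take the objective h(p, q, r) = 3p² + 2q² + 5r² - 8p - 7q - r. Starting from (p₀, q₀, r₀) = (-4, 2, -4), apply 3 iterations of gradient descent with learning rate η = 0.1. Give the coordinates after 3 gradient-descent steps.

∇h = (6p - 8, 4q - 7, 10r - 1)
(p₁, q₁, r₁) = (-4, 2, -4) − 0.1·(-32, 1, -41) = (-0.8, 1.9, 0.1)
(p₂, q₂, r₂) = (-0.8, 1.9, 0.1) − 0.1·(-12.8, 0.6, 0) = (0.48, 1.84, 0.1)
(p₃, q₃, r₃) = (0.48, 1.84, 0.1) − 0.1·(-5.12, 0.36, 0) = (0.992, 1.804, 0.1)

(0.992, 1.804, 0.1)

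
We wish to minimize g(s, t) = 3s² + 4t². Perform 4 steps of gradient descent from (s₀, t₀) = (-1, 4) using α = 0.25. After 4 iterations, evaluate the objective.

64.01171875

∇g = (6s, 8t)
(s₁, t₁) = (-1, 4) − 0.25·(-6, 32) = (0.5, -4)
(s₂, t₂) = (0.5, -4) − 0.25·(3, -32) = (-0.25, 4)
(s₃, t₃) = (-0.25, 4) − 0.25·(-1.5, 32) = (0.125, -4)
(s₄, t₄) = (0.125, -4) − 0.25·(0.75, -32) = (-0.0625, 4)
g(-0.0625, 4) = 64.01171875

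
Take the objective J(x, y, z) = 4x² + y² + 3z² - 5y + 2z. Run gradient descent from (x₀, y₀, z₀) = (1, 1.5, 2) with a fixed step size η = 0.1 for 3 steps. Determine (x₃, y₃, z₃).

(0.008, 1.988, -0.184)

∇J = (8x, 2y - 5, 6z + 2)
Step 1: at (1, 1.5, 2), ∇J = (8, -2, 14) → (1, 1.5, 2) − 0.1·(8, -2, 14) = (0.2, 1.7, 0.6)
Step 2: at (0.2, 1.7, 0.6), ∇J = (1.6, -1.6, 5.6) → (0.2, 1.7, 0.6) − 0.1·(1.6, -1.6, 5.6) = (0.04, 1.86, 0.04)
Step 3: at (0.04, 1.86, 0.04), ∇J = (0.32, -1.28, 2.24) → (0.04, 1.86, 0.04) − 0.1·(0.32, -1.28, 2.24) = (0.008, 1.988, -0.184)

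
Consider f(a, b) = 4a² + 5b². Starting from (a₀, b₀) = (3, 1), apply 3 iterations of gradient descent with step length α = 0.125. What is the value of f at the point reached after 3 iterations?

∇f = (8a, 10b)
(a₁, b₁) = (3, 1) − 0.125·(24, 10) = (0, -0.25)
(a₂, b₂) = (0, -0.25) − 0.125·(0, -2.5) = (0, 0.0625)
(a₃, b₃) = (0, 0.0625) − 0.125·(0, 0.625) = (0, -0.015625)
f(0, -0.015625) = 0.001220703125

0.001220703125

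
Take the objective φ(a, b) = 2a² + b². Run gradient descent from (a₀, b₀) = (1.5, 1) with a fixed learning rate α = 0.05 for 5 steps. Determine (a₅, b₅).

∇φ = (4a, 2b)
(a₁, b₁) = (1.5, 1) − 0.05·(6, 2) = (1.2, 0.9)
(a₂, b₂) = (1.2, 0.9) − 0.05·(4.8, 1.8) = (0.96, 0.81)
(a₃, b₃) = (0.96, 0.81) − 0.05·(3.84, 1.62) = (0.768, 0.729)
(a₄, b₄) = (0.768, 0.729) − 0.05·(3.072, 1.458) = (0.6144, 0.6561)
(a₅, b₅) = (0.6144, 0.6561) − 0.05·(2.4576, 1.3122) = (0.49152, 0.59049)

(0.49152, 0.59049)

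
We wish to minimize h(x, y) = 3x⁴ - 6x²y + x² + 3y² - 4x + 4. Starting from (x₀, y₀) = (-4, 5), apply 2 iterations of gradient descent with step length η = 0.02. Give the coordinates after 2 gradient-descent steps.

∇h = (12x³ - 12xy + 2x - 4, -6x² + 6y)
(x₁, y₁) = (-4, 5) − 0.02·(-540, -66) = (6.8, 6.32)
(x₂, y₂) = (6.8, 6.32) − 0.02·(3267.072, -239.52) = (-58.54144, 11.1104)

(-58.54144, 11.1104)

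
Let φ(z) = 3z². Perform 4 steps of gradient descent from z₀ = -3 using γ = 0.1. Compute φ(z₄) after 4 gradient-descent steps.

0.01769472

φ′(z) = 6z
Step 1: φ′(-3) = -18; z₁ = -3 − 0.1·(-18) = -1.2
Step 2: φ′(-1.2) = -7.2; z₂ = -1.2 − 0.1·(-7.2) = -0.48
Step 3: φ′(-0.48) = -2.88; z₃ = -0.48 − 0.1·(-2.88) = -0.192
Step 4: φ′(-0.192) = -1.152; z₄ = -0.192 − 0.1·(-1.152) = -0.0768
φ(-0.0768) = 0.01769472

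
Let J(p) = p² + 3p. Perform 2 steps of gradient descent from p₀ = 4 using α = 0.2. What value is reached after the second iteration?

0.48

J′(p) = 2p + 3
Step 1: J′(4) = 11; p₁ = 4 − 0.2·11 = 1.8
Step 2: J′(1.8) = 6.6; p₂ = 1.8 − 0.2·6.6 = 0.48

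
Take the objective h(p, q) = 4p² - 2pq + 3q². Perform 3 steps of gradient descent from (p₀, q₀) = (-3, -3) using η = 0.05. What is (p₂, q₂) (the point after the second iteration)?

∇h = (8p - 2q, -2p + 6q)
(p₁, q₁) = (-3, -3) − 0.05·(-18, -12) = (-2.1, -2.4)
(p₂, q₂) = (-2.1, -2.4) − 0.05·(-12, -10.2) = (-1.5, -1.89)

(-1.5, -1.89)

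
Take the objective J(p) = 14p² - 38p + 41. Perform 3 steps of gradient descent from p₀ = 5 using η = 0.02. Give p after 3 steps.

1.667456

J′(p) = 28p - 38
Step 1: J′(5) = 102; p₁ = 5 − 0.02·102 = 2.96
Step 2: J′(2.96) = 44.88; p₂ = 2.96 − 0.02·44.88 = 2.0624
Step 3: J′(2.0624) = 19.7472; p₃ = 2.0624 − 0.02·19.7472 = 1.667456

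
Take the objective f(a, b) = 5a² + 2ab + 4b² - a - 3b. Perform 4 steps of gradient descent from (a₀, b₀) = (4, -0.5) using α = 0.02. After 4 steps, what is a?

∇f = (10a + 2b - 1, 2a + 8b - 3)
Step 1: at (4, -0.5), ∇f = (38, 1) → (4, -0.5) − 0.02·(38, 1) = (3.24, -0.52)
Step 2: at (3.24, -0.52), ∇f = (30.36, -0.68) → (3.24, -0.52) − 0.02·(30.36, -0.68) = (2.6328, -0.5064)
Step 3: at (2.6328, -0.5064), ∇f = (24.3152, -1.7856) → (2.6328, -0.5064) − 0.02·(24.3152, -1.7856) = (2.146496, -0.470688)
Step 4: at (2.146496, -0.470688), ∇f = (19.523584, -2.472512) → (2.146496, -0.470688) − 0.02·(19.523584, -2.472512) = (1.75602432, -0.42123776)
a = 1.75602432

1.75602432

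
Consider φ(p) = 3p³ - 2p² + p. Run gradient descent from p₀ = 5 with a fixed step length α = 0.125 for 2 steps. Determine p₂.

φ′(p) = 9p² - 4p + 1
Step 1: φ′(5) = 206; p₁ = 5 − 0.125·206 = -20.75
Step 2: φ′(-20.75) = 3959.0625; p₂ = -20.75 − 0.125·3959.0625 = -515.6328125

-515.6328125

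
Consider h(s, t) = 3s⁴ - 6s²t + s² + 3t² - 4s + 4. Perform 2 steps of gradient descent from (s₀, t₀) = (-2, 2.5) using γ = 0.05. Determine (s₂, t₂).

∇h = (12s³ - 12st + 2s - 4, -6s² + 6t)
(s₁, t₁) = (-2, 2.5) − 0.05·(-44, -9) = (0.2, 2.95)
(s₂, t₂) = (0.2, 2.95) − 0.05·(-10.584, 17.46) = (0.7292, 2.077)

(0.7292, 2.077)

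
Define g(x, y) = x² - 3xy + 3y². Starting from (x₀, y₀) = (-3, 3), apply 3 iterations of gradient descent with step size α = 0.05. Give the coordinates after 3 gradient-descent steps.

(-1.477125, 0.305625)

∇g = (2x - 3y, -3x + 6y)
(x₁, y₁) = (-3, 3) − 0.05·(-15, 27) = (-2.25, 1.65)
(x₂, y₂) = (-2.25, 1.65) − 0.05·(-9.45, 16.65) = (-1.7775, 0.8175)
(x₃, y₃) = (-1.7775, 0.8175) − 0.05·(-6.0075, 10.2375) = (-1.477125, 0.305625)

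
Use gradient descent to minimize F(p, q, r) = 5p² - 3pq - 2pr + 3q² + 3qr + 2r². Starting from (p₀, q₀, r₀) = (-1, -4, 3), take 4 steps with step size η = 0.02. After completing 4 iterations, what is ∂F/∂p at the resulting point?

-3.14860992

∇F = (10p - 3q - 2r, -3p + 6q + 3r, -2p + 3q + 4r)
(p₁, q₁, r₁) = (-1, -4, 3) − 0.02·(-4, -12, 2) = (-0.92, -3.76, 2.96)
(p₂, q₂, r₂) = (-0.92, -3.76, 2.96) − 0.02·(-3.84, -10.92, 2.4) = (-0.8432, -3.5416, 2.912)
(p₃, q₃, r₃) = (-0.8432, -3.5416, 2.912) − 0.02·(-3.6312, -9.984, 2.7096) = (-0.770576, -3.34192, 2.857808)
(p₄, q₄, r₄) = (-0.770576, -3.34192, 2.857808) − 0.02·(-3.395616, -9.166368, 2.946624) = (-0.70266368, -3.15859264, 2.79887552)
∂F/∂p at (-0.70266368, -3.15859264, 2.79887552) = -3.14860992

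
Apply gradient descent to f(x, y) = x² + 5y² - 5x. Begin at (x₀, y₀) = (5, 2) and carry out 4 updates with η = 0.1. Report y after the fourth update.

∇f = (2x - 5, 10y)
(x₁, y₁) = (5, 2) − 0.1·(5, 20) = (4.5, 0)
(x₂, y₂) = (4.5, 0) − 0.1·(4, 0) = (4.1, 0)
(x₃, y₃) = (4.1, 0) − 0.1·(3.2, 0) = (3.78, 0)
(x₄, y₄) = (3.78, 0) − 0.1·(2.56, 0) = (3.524, 0)
y = 0

0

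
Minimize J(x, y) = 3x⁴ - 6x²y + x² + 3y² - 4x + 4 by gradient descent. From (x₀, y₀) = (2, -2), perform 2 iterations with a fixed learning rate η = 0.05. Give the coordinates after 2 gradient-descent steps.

∇J = (12x³ - 12xy + 2x - 4, -6x² + 6y)
Step 1: at (2, -2), ∇J = (144, -36) → (2, -2) − 0.05·(144, -36) = (-5.2, -0.2)
Step 2: at (-5.2, -0.2), ∇J = (-1714.176, -163.44) → (-5.2, -0.2) − 0.05·(-1714.176, -163.44) = (80.5088, 7.972)

(80.5088, 7.972)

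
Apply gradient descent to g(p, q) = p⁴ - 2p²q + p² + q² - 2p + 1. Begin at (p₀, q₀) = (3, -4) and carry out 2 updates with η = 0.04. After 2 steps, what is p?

4.85088

∇g = (4p³ - 4pq + 2p - 2, -2p² + 2q)
Step 1: at (3, -4), ∇g = (160, -26) → (3, -4) − 0.04·(160, -26) = (-3.4, -2.96)
Step 2: at (-3.4, -2.96), ∇g = (-206.272, -29.04) → (-3.4, -2.96) − 0.04·(-206.272, -29.04) = (4.85088, -1.7984)
p = 4.85088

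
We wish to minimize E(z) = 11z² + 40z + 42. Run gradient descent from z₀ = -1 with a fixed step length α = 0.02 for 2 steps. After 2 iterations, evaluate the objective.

E′(z) = 22z + 40
z₁ = -1 − 0.02·18 = -1.36
z₂ = -1.36 − 0.02·10.08 = -1.5616
E(-1.5616) = 6.36054016

6.36054016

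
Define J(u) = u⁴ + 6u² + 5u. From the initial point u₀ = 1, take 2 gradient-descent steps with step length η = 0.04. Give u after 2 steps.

J′(u) = 4u³ + 12u + 5
u₁ = 1 − 0.04·21 = 0.16
u₂ = 0.16 − 0.04·6.936384 = -0.11745536

-0.11745536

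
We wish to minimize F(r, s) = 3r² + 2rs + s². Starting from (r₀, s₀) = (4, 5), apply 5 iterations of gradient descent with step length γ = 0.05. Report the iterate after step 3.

∇F = (6r + 2s, 2r + 2s)
(r₁, s₁) = (4, 5) − 0.05·(34, 18) = (2.3, 4.1)
(r₂, s₂) = (2.3, 4.1) − 0.05·(22, 12.8) = (1.2, 3.46)
(r₃, s₃) = (1.2, 3.46) − 0.05·(14.12, 9.32) = (0.494, 2.994)

(0.494, 2.994)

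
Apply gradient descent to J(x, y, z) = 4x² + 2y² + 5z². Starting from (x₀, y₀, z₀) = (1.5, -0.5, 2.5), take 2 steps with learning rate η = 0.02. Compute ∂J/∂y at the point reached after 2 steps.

∇J = (8x, 4y, 10z)
Step 1: at (1.5, -0.5, 2.5), ∇J = (12, -2, 25) → (1.5, -0.5, 2.5) − 0.02·(12, -2, 25) = (1.26, -0.46, 2)
Step 2: at (1.26, -0.46, 2), ∇J = (10.08, -1.84, 20) → (1.26, -0.46, 2) − 0.02·(10.08, -1.84, 20) = (1.0584, -0.4232, 1.6)
∂J/∂y at (1.0584, -0.4232, 1.6) = -1.6928

-1.6928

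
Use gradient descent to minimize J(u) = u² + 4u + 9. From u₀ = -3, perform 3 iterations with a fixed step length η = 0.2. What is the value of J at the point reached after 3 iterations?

5.046656

J′(u) = 2u + 4
Step 1: J′(-3) = -2; u₁ = -3 − 0.2·(-2) = -2.6
Step 2: J′(-2.6) = -1.2; u₂ = -2.6 − 0.2·(-1.2) = -2.36
Step 3: J′(-2.36) = -0.72; u₃ = -2.36 − 0.2·(-0.72) = -2.216
J(-2.216) = 5.046656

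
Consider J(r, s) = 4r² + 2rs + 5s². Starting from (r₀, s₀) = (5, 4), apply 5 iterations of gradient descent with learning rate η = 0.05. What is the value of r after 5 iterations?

∇J = (8r + 2s, 2r + 10s)
(r₁, s₁) = (5, 4) − 0.05·(48, 50) = (2.6, 1.5)
(r₂, s₂) = (2.6, 1.5) − 0.05·(23.8, 20.2) = (1.41, 0.49)
(r₃, s₃) = (1.41, 0.49) − 0.05·(12.26, 7.72) = (0.797, 0.104)
(r₄, s₄) = (0.797, 0.104) − 0.05·(6.584, 2.634) = (0.4678, -0.0277)
(r₅, s₅) = (0.4678, -0.0277) − 0.05·(3.687, 0.6586) = (0.28345, -0.06063)
r = 0.28345

0.28345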